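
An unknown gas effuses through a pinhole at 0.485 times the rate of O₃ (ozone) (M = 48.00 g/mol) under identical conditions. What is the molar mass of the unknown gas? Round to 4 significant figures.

From Graham's law, rate_X/rate_O₃ = √(M_O₃/M_X).
0.485 = √(48.00/M_X)
M_X = 48.00 / 0.485² = 48.00 / 0.2352 = 204.1 g/mol

204.1 g/mol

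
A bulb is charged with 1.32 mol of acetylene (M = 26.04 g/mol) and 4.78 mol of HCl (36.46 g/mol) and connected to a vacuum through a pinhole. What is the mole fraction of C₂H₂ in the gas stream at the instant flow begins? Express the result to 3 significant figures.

0.246

Rate_i ∝ x_i/√M_i (Graham's law weighted by mole fraction), so the effusate composition follows n_i/√M_i.
x_C₂H₂(eff) = (n_C₂H₂/√M_C₂H₂) / (n_C₂H₂/√M_C₂H₂ + n_HCl/√M_HCl)
= (1.32/√26.04) / (1.32/√26.04 + 4.78/√36.46) = 0.2587/(0.2587 + 0.7916) = 0.246.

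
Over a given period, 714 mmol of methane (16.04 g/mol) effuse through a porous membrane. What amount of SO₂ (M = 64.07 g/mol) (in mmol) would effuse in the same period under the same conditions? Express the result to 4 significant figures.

Using Graham's law: rate_SO₂/rate_CH₄ = √(M_CH₄/M_SO₂) = √(16.04/64.07) = √0.2504 = 0.5004.
So the amount for SO₂ is 714 × 0.5004 = 357.3 mmol.

357.3 mmol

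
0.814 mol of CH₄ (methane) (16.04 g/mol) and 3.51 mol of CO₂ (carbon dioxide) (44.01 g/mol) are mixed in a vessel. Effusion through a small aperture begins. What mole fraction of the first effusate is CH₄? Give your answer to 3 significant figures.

0.278

Each component's effusion rate ∝ (its partial pressure)·(1/√M) ∝ n_i/√M_i.
x_CH₄(eff) = (n_CH₄/√M_CH₄) / (n_CH₄/√M_CH₄ + n_CO₂/√M_CO₂)
= (0.814/√16.04) / (0.814/√16.04 + 3.51/√44.01) = 0.2032/(0.2032 + 0.5291) = 0.278.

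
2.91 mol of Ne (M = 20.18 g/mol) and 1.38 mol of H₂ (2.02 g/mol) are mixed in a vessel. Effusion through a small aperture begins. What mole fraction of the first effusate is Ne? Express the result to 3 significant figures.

0.400

The effusion rate of species i is ∝ p_i/√M_i ∝ n_i/√M_i.
Mole fraction of Ne in the effusate = (n_Ne/√M_Ne) / (n_Ne/√M_Ne + n_H₂/√M_H₂)
= (2.91/√20.18) / (2.91/√20.18 + 1.38/√2.02) = 0.6478/(0.6478 + 0.9710) = 0.400.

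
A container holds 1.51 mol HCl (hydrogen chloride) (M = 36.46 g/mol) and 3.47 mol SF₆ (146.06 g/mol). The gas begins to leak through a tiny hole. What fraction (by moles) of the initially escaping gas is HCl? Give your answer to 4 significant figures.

0.4655

Each component's effusion rate ∝ (its partial pressure)·(1/√M) ∝ n_i/√M_i.
Mole fraction of HCl in the effusate = (n_HCl/√M_HCl) / (n_HCl/√M_HCl + n_SF₆/√M_SF₆)
= (1.51/√36.46) / (1.51/√36.46 + 3.47/√146.06) = 0.2501/(0.2501 + 0.2871) = 0.4655.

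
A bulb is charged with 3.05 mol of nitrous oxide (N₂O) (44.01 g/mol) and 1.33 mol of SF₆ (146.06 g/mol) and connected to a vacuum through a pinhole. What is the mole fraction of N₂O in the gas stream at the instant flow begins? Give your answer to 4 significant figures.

0.8069

The effusion rate of species i is ∝ p_i/√M_i ∝ n_i/√M_i.
Mole fraction of N₂O in the effusate = (n_N₂O/√M_N₂O) / (n_N₂O/√M_N₂O + n_SF₆/√M_SF₆)
= (3.05/√44.01) / (3.05/√44.01 + 1.33/√146.06) = 0.4598/(0.4598 + 0.1100) = 0.8069.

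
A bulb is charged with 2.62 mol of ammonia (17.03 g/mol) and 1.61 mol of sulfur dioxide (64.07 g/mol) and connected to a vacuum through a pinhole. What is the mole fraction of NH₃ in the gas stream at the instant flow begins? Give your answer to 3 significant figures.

0.759

Each component's effusion rate ∝ (its partial pressure)·(1/√M) ∝ n_i/√M_i.
Mole fraction of NH₃ in the effusate = (n_NH₃/√M_NH₃) / (n_NH₃/√M_NH₃ + n_SO₂/√M_SO₂)
= (2.62/√17.03) / (2.62/√17.03 + 1.61/√64.07) = 0.6349/(0.6349 + 0.2011) = 0.759.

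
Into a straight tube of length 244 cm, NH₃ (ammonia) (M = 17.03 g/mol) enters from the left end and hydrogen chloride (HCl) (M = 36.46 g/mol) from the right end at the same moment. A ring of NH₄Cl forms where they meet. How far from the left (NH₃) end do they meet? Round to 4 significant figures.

Distances travelled in equal time are proportional to diffusion rates, so d_NH₃/d_HCl = √(M_HCl/M_NH₃) = √(36.46/17.03) = 1.463.
With d_NH₃ + d_HCl = 244 cm, d_HCl = 244/(1 + 1.463) = 99.06 cm.
d_NH₃ = 244 − 99.06 = 144.9 cm.

144.9 cm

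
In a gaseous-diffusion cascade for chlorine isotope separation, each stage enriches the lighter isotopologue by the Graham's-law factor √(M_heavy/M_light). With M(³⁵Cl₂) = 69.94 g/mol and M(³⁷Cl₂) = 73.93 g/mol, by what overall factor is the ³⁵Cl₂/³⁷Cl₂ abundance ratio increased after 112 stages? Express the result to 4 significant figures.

22.35

Each stage multiplies the ratio by α = √(73.93/69.94), so after 112 stages the overall factor is α^112 = (73.93/69.94)^(112/2).
= 1.05705^56 = 22.35.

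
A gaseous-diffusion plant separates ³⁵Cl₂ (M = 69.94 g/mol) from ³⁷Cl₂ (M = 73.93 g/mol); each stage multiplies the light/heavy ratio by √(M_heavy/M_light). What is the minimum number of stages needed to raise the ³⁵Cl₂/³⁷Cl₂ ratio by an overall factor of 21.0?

With α = √(73.93/69.94) per stage, ln α = ½ ln(1.05705) = 0.02774.
Need α^N ≥ 21.0 ⇒ N ≥ ln(21.0) / ln α = 3.045 / 0.02774 = 109.75.
So at least 110 stages are needed.

110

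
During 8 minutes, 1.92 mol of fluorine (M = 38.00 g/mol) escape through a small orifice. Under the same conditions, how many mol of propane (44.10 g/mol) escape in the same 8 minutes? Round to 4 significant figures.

1.782 mol

By Graham's law, rate_C₃H₈/rate_F₂ = √(M_F₂/M_C₃H₈) = √(38.00/44.10) = √0.8617 = 0.9283.
So the amount for C₃H₈ is 1.92 × 0.9283 = 1.782 mol.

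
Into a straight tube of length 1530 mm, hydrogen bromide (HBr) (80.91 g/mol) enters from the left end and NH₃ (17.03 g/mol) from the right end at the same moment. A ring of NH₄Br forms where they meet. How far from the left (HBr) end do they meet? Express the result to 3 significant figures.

481 mm

Graham's law gives d_HBr/d_NH₃ = rate_HBr/rate_NH₃ = √(M_NH₃/M_HBr) = √(17.03/80.91) = 0.4588.
With d_HBr + d_NH₃ = 1530 mm, d_NH₃ = 1530/(1 + 0.4588) = 1049 mm.
d_HBr = 1530 − 1049 = 481 mm.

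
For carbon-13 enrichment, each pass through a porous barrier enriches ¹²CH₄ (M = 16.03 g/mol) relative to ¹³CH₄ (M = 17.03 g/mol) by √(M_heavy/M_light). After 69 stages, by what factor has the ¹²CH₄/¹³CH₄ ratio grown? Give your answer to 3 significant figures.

8.07

The single-stage factor is √(M_heavy/M_light), so 69 stages give [√(17.03/16.03)]^69 = (17.03/16.03)^(69/2).
= 1.06238^(69/2) = 8.07.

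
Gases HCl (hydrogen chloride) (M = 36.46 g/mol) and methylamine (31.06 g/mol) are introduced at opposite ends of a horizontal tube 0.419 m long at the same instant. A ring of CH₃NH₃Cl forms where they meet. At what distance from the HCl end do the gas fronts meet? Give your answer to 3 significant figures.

0.201 m

Graham's law gives d_HCl/d_CH₃NH₂ = rate_HCl/rate_CH₃NH₂ = √(M_CH₃NH₂/M_HCl) = √(31.06/36.46) = 0.9230.
With d_HCl + d_CH₃NH₂ = 0.419 m, d_CH₃NH₂ = 0.419/(1 + 0.9230) = 0.2179 m.
d_HCl = 0.419 − 0.2179 = 0.201 m.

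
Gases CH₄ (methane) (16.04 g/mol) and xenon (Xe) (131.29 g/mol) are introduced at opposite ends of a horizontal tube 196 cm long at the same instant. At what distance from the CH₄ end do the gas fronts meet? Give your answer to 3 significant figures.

145 cm

The fronts meet when d_CH₄ + d_Xe = L with d_CH₄/d_Xe = √(M_Xe/M_CH₄) (Graham's law). Here √(M_Xe/M_CH₄) = √(131.29/16.04) = 2.861.
With d_CH₄ + d_Xe = 196 cm, d_Xe = 196/(1 + 2.861) = 50.76 cm.
d_CH₄ = 196 − 50.76 = 145 cm.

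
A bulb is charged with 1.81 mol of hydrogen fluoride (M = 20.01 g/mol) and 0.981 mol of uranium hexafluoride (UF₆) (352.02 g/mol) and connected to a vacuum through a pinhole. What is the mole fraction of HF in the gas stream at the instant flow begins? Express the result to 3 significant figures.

0.886

Each component's effusion rate ∝ (its partial pressure)·(1/√M) ∝ n_i/√M_i.
So x_HF in the escaping gas = (n_HF/√M_HF) / Σ(n_i/√M_i)
= (1.81/√20.01) / (1.81/√20.01 + 0.981/√352.02) = 0.4046/(0.4046 + 0.05229) = 0.886.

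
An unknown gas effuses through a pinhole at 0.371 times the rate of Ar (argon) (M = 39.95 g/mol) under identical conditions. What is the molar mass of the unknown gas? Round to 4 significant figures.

290.2 g/mol

By Graham's law, rate_X/rate_Ar = √(M_Ar/M_X).
0.371 = √(39.95/M_X)
M_X = 39.95 / 0.371² = 39.95 / 0.1376 = 290.2 g/mol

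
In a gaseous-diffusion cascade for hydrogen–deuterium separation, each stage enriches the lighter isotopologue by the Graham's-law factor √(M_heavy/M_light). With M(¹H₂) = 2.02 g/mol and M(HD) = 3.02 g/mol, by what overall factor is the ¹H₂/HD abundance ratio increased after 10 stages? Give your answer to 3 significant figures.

After 10 stages the ratio has grown by (√(3.02/2.02))^10 = (3.02/2.02)^(10/2).
= 1.49505^5 = 7.47.

7.47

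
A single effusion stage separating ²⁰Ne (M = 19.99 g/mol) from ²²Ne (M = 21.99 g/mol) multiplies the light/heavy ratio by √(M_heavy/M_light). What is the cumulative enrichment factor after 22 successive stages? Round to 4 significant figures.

Overall factor = α^22 with α = √(21.99/19.99), i.e. (21.99/19.99)^(22/2).
= 1.10005^11 = 2.855.

2.855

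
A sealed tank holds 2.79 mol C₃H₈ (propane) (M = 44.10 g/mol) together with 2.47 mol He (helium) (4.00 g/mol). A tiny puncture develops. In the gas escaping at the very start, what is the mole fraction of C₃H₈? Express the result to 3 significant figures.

The effusion rate of species i is ∝ p_i/√M_i ∝ n_i/√M_i.
So x_C₃H₈ in the escaping gas = (n_C₃H₈/√M_C₃H₈) / Σ(n_i/√M_i)
= (2.79/√44.10) / (2.79/√44.10 + 2.47/√4.00) = 0.4201/(0.4201 + 1.235) = 0.254.

0.254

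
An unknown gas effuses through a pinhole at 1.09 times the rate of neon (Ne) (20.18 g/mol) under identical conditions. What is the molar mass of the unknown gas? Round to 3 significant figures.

17.0 g/mol

Since effusion rate ∝ 1/√M, rate_X/rate_Ne = √(M_Ne/M_X).
1.09 = √(20.18/M_X)
M_X = 20.18 / 1.09² = 20.18 / 1.188 = 17.0 g/mol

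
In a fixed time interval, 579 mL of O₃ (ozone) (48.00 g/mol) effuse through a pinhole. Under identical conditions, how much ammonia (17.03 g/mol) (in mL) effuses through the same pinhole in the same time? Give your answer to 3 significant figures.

By Graham's law, rate_NH₃/rate_O₃ = √(M_O₃/M_NH₃) = √(48.00/17.03) = √2.819 = 1.679.
So the volume for NH₃ is 579 × 1.679 = 972 mL.

972 mL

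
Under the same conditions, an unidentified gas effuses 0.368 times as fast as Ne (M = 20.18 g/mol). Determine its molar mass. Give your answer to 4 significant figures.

149.0 g/mol

Using Graham's law: rate_X/rate_Ne = √(M_Ne/M_X).
0.368 = √(20.18/M_X)
M_X = 20.18 / 0.368² = 20.18 / 0.1354 = 149.0 g/mol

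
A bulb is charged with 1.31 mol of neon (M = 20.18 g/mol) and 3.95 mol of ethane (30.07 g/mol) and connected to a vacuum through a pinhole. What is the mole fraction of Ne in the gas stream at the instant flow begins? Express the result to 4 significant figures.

0.2882

Effusion rate of each component ∝ n_i/√M_i (partial pressure × 1/√M).
x_Ne(eff) = (n_Ne/√M_Ne) / (n_Ne/√M_Ne + n_C₂H₆/√M_C₂H₆)
= (1.31/√20.18) / (1.31/√20.18 + 3.95/√30.07) = 0.2916/(0.2916 + 0.7203) = 0.2882.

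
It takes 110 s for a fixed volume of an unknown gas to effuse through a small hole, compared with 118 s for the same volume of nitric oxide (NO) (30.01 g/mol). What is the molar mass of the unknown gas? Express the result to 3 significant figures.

26.1 g/mol

From Graham's law, t_X/t_NO = √(M_X/M_NO).
110/118 = 0.9322 = √(M_X/30.01)
M_X = 30.01 × 0.9322² = 30.01 × 0.8690 = 26.1 g/mol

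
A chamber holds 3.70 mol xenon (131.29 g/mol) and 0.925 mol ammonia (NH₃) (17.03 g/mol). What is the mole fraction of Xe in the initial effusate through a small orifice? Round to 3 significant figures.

Each component's effusion rate ∝ (its partial pressure)·(1/√M) ∝ n_i/√M_i.
Mole fraction of Xe in the effusate = (n_Xe/√M_Xe) / (n_Xe/√M_Xe + n_NH₃/√M_NH₃)
= (3.70/√131.29) / (3.70/√131.29 + 0.925/√17.03) = 0.3229/(0.3229 + 0.2241) = 0.590.

0.590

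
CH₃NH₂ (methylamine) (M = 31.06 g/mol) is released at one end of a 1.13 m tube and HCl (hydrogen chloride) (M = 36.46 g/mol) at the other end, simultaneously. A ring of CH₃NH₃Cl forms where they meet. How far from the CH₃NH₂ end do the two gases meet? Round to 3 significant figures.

0.588 m

Distances travelled in equal time are proportional to diffusion rates, so d_CH₃NH₂/d_HCl = √(M_HCl/M_CH₃NH₂) = √(36.46/31.06) = 1.083.
With d_CH₃NH₂ + d_HCl = 1.13 m, d_HCl = 1.13/(1 + 1.083) = 0.5424 m.
d_CH₃NH₂ = 1.13 − 0.5424 = 0.588 m.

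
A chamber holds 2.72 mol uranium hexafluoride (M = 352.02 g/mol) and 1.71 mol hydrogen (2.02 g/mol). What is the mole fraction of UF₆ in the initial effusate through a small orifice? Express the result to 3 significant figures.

0.108

The effusion rate of species i is ∝ p_i/√M_i ∝ n_i/√M_i.
x_UF₆(eff) = (n_UF₆/√M_UF₆) / (n_UF₆/√M_UF₆ + n_H₂/√M_H₂)
= (2.72/√352.02) / (2.72/√352.02 + 1.71/√2.02) = 0.1450/(0.1450 + 1.203) = 0.108.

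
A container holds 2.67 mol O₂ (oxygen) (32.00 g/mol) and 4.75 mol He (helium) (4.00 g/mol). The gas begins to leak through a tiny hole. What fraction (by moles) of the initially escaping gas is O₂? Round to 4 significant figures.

Effusion rate of each component ∝ n_i/√M_i (partial pressure × 1/√M).
Mole fraction of O₂ in the effusate = (n_O₂/√M_O₂) / (n_O₂/√M_O₂ + n_He/√M_He)
= (2.67/√32.00) / (2.67/√32.00 + 4.75/√4.00) = 0.4720/(0.4720 + 2.375) = 0.1658.

0.1658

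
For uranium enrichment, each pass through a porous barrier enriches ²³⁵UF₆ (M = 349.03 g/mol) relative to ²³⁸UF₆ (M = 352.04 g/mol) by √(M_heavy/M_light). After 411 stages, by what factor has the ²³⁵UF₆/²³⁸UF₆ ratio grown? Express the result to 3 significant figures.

5.84

After 411 stages the ratio has grown by (√(352.04/349.03))^411 = (352.04/349.03)^(411/2).
= 1.00862^(411/2) = 5.84.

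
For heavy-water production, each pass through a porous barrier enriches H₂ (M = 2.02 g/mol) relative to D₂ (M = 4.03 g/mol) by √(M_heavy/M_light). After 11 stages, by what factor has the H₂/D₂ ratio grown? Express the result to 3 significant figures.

44.6

After 11 stages the ratio has grown by (√(4.03/2.02))^11 = (4.03/2.02)^(11/2).
= 1.99505^(11/2) = 44.6.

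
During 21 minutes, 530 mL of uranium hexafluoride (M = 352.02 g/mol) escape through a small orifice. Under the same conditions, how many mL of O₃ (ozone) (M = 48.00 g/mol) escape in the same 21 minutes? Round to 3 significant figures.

1440 mL

Using Graham's law: rate_O₃/rate_UF₆ = √(M_UF₆/M_O₃) = √(352.02/48.00) = √7.334 = 2.708.
So the volume for O₃ is 530 × 2.708 = 1440 mL.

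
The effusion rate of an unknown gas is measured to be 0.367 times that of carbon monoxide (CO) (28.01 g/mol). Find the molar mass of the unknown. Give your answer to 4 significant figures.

From Graham's law, rate_X/rate_CO = √(M_CO/M_X).
0.367 = √(28.01/M_X)
M_X = 28.01 / 0.367² = 28.01 / 0.1347 = 208.0 g/mol

208.0 g/mol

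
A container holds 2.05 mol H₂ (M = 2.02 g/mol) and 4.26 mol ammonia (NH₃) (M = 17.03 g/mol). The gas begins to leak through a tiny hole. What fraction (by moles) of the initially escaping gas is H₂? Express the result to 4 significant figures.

Each component's effusion rate ∝ (its partial pressure)·(1/√M) ∝ n_i/√M_i.
Mole fraction of H₂ in the effusate = (n_H₂/√M_H₂) / (n_H₂/√M_H₂ + n_NH₃/√M_NH₃)
= (2.05/√2.02) / (2.05/√2.02 + 4.26/√17.03) = 1.442/(1.442 + 1.032) = 0.5829.

0.5829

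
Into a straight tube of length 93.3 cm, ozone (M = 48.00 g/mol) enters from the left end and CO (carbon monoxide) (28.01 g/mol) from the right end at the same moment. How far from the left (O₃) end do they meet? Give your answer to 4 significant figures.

40.41 cm

Graham's law gives d_O₃/d_CO = rate_O₃/rate_CO = √(M_CO/M_O₃) = √(28.01/48.00) = 0.7639.
With d_O₃ + d_CO = 93.3 cm, d_CO = 93.3/(1 + 0.7639) = 52.89 cm.
d_O₃ = 93.3 − 52.89 = 40.41 cm.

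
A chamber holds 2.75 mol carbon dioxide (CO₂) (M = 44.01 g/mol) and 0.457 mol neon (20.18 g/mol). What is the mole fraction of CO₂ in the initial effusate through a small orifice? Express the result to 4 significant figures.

Effusion rate of each component ∝ n_i/√M_i (partial pressure × 1/√M).
So x_CO₂ in the escaping gas = (n_CO₂/√M_CO₂) / Σ(n_i/√M_i)
= (2.75/√44.01) / (2.75/√44.01 + 0.457/√20.18) = 0.4145/(0.4145 + 0.1017) = 0.8029.

0.8029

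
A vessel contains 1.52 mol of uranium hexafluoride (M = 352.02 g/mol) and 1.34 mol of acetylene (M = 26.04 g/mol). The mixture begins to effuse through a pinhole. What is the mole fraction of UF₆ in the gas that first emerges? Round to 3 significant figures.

0.236

Each component's effusion rate ∝ (its partial pressure)·(1/√M) ∝ n_i/√M_i.
So x_UF₆ in the escaping gas = (n_UF₆/√M_UF₆) / Σ(n_i/√M_i)
= (1.52/√352.02) / (1.52/√352.02 + 1.34/√26.04) = 0.08101/(0.08101 + 0.2626) = 0.236.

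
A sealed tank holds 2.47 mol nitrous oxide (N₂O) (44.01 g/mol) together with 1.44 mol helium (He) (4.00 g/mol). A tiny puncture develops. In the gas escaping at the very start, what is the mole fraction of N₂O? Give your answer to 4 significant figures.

0.3409

Each component's effusion rate ∝ (its partial pressure)·(1/√M) ∝ n_i/√M_i.
x_N₂O(eff) = (n_N₂O/√M_N₂O) / (n_N₂O/√M_N₂O + n_He/√M_He)
= (2.47/√44.01) / (2.47/√44.01 + 1.44/√4.00) = 0.3723/(0.3723 + 0.7200) = 0.3409.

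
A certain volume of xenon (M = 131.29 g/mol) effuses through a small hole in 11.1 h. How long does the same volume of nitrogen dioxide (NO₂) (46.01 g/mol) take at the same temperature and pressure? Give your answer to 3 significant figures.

Graham's law gives t_NO₂/t_Xe = √(M_NO₂/M_Xe) = √(46.01/131.29) = √0.3504 = 0.5920.
So the time for NO₂ is 11.1 × 0.5920 = 6.57 h.

6.57 h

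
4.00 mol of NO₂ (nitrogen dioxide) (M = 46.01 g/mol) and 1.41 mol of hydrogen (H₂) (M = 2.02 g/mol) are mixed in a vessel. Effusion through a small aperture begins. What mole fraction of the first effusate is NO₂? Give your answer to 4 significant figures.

0.3728

Each component's effusion rate ∝ (its partial pressure)·(1/√M) ∝ n_i/√M_i.
So x_NO₂ in the escaping gas = (n_NO₂/√M_NO₂) / Σ(n_i/√M_i)
= (4.00/√46.01) / (4.00/√46.01 + 1.41/√2.02) = 0.5897/(0.5897 + 0.9921) = 0.3728.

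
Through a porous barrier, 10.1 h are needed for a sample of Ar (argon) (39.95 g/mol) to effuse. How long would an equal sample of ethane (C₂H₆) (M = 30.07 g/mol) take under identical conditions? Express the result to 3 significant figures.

8.76 h

Since effusion rate ∝ 1/√M, t_C₂H₆/t_Ar = √(M_C₂H₆/M_Ar) = √(30.07/39.95) = √0.7527 = 0.8676.
So the time for C₂H₆ is 10.1 × 0.8676 = 8.76 h.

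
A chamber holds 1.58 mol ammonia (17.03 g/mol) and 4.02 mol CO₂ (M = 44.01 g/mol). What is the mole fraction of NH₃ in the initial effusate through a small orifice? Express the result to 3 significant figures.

Each component's effusion rate ∝ (its partial pressure)·(1/√M) ∝ n_i/√M_i.
x_NH₃(eff) = (n_NH₃/√M_NH₃) / (n_NH₃/√M_NH₃ + n_CO₂/√M_CO₂)
= (1.58/√17.03) / (1.58/√17.03 + 4.02/√44.01) = 0.3829/(0.3829 + 0.6060) = 0.387.

0.387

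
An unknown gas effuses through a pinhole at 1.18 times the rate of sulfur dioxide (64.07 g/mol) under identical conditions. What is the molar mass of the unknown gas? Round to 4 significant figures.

46.01 g/mol

Using Graham's law: rate_X/rate_SO₂ = √(M_SO₂/M_X).
1.18 = √(64.07/M_X)
M_X = 64.07 / 1.18² = 64.07 / 1.392 = 46.01 g/mol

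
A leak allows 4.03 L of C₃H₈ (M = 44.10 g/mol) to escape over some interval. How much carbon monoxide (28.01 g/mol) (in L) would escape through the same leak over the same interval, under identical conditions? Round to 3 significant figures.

Graham's law gives rate_CO/rate_C₃H₈ = √(M_C₃H₈/M_CO) = √(44.10/28.01) = √1.574 = 1.255.
So the volume for CO is 4.03 × 1.255 = 5.06 L.

5.06 L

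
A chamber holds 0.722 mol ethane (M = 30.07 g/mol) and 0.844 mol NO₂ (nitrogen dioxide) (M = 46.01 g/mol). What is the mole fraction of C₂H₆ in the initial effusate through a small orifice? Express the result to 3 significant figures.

0.514

The effusion rate of species i is ∝ p_i/√M_i ∝ n_i/√M_i.
Mole fraction of C₂H₆ in the effusate = (n_C₂H₆/√M_C₂H₆) / (n_C₂H₆/√M_C₂H₆ + n_NO₂/√M_NO₂)
= (0.722/√30.07) / (0.722/√30.07 + 0.844/√46.01) = 0.1317/(0.1317 + 0.1244) = 0.514.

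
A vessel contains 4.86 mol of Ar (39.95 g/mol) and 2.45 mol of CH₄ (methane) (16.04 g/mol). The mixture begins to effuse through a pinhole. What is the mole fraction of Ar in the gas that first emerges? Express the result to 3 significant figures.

The effusion rate of species i is ∝ p_i/√M_i ∝ n_i/√M_i.
So x_Ar in the escaping gas = (n_Ar/√M_Ar) / Σ(n_i/√M_i)
= (4.86/√39.95) / (4.86/√39.95 + 2.45/√16.04) = 0.7689/(0.7689 + 0.6117) = 0.557.

0.557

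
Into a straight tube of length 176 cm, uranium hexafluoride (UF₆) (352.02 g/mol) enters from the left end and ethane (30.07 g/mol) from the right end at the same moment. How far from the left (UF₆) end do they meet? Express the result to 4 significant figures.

39.81 cm

Distances travelled in equal time are proportional to diffusion rates, so d_UF₆/d_C₂H₆ = √(M_C₂H₆/M_UF₆) = √(30.07/352.02) = 0.2923.
With d_UF₆ + d_C₂H₆ = 176 cm, d_C₂H₆ = 176/(1 + 0.2923) = 136.2 cm.
d_UF₆ = 176 − 136.2 = 39.81 cm.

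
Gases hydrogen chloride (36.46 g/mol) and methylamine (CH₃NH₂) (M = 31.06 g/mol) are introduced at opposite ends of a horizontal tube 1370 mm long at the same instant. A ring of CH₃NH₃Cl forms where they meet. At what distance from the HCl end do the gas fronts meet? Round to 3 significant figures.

658 mm

The fronts meet when d_HCl + d_CH₃NH₂ = L with d_HCl/d_CH₃NH₂ = √(M_CH₃NH₂/M_HCl) (Graham's law). Here √(M_CH₃NH₂/M_HCl) = √(31.06/36.46) = 0.9230.
With d_HCl + d_CH₃NH₂ = 1370 mm, d_CH₃NH₂ = 1370/(1 + 0.9230) = 712.4 mm.
d_HCl = 1370 − 712.4 = 658 mm.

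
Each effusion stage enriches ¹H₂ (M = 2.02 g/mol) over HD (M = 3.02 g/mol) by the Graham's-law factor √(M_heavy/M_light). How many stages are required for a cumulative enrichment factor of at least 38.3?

Single-stage factor α = √(3.02/2.02), so ln α = ½ ln(1.49505) = 0.2011.
Need α^N ≥ 38.3 ⇒ N ≥ ln(38.3) / ln α = 3.645 / 0.2011 = 18.13.
Minimum whole number of stages: N = 19.

19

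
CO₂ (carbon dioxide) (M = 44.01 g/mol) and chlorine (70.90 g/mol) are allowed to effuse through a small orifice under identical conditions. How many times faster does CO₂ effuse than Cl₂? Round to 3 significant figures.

Since effusion rate ∝ 1/√M, rate_CO₂/rate_Cl₂ = √(M_Cl₂/M_CO₂) = √(70.90/44.01) = √1.611 = 1.27.

1.27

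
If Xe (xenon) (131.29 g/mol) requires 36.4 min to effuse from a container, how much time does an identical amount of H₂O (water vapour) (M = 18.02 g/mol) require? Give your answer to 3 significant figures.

13.5 min

Since effusion rate ∝ 1/√M, t_H₂O/t_Xe = √(M_H₂O/M_Xe) = √(18.02/131.29) = √0.1373 = 0.3705.
So the time for H₂O is 36.4 × 0.3705 = 13.5 min.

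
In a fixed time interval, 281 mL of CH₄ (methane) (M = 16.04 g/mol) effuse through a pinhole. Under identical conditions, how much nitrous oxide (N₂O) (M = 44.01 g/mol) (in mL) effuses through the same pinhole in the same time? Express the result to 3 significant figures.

Using Graham's law: rate_N₂O/rate_CH₄ = √(M_CH₄/M_N₂O) = √(16.04/44.01) = √0.3645 = 0.6037.
So the volume for N₂O is 281 × 0.6037 = 170 mL.

170 mL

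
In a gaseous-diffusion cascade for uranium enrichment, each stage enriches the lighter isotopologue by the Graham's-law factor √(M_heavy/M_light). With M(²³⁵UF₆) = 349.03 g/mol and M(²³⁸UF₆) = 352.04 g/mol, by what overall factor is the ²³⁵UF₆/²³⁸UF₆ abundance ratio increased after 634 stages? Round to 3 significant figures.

Each stage multiplies the ratio by α = √(352.04/349.03), so after 634 stages the overall factor is α^634 = (352.04/349.03)^(634/2).
= 1.00862^317 = 15.2.

15.2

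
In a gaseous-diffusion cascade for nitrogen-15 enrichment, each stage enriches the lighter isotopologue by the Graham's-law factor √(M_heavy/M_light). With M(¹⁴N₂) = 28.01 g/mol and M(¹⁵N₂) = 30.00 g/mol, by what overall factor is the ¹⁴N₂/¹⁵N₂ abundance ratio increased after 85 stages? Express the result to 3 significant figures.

Overall factor = α^85 with α = √(30.00/28.01), i.e. (30.00/28.01)^(85/2).
= 1.07105^(85/2) = 18.5.

18.5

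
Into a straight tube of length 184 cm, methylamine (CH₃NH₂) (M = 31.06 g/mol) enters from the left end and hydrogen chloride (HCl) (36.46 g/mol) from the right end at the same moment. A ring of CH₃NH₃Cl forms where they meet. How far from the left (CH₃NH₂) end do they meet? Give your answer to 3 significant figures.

95.7 cm

Distances travelled in equal time are proportional to diffusion rates, so d_CH₃NH₂/d_HCl = √(M_HCl/M_CH₃NH₂) = √(36.46/31.06) = 1.083.
With d_CH₃NH₂ + d_HCl = 184 cm, d_HCl = 184/(1 + 1.083) = 88.32 cm.
d_CH₃NH₂ = 184 − 88.32 = 95.7 cm.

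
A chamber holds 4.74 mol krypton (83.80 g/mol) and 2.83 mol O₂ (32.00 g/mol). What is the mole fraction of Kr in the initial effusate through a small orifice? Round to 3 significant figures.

Each component's effusion rate ∝ (its partial pressure)·(1/√M) ∝ n_i/√M_i.
Mole fraction of Kr in the effusate = (n_Kr/√M_Kr) / (n_Kr/√M_Kr + n_O₂/√M_O₂)
= (4.74/√83.80) / (4.74/√83.80 + 2.83/√32.00) = 0.5178/(0.5178 + 0.5003) = 0.509.

0.509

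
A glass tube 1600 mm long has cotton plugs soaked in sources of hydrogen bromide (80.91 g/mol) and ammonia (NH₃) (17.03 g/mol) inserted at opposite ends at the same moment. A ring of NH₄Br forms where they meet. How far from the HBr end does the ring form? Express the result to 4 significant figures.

503.2 mm

Distances travelled in equal time are proportional to diffusion rates, so d_HBr/d_NH₃ = √(M_NH₃/M_HBr) = √(17.03/80.91) = 0.4588.
With d_HBr + d_NH₃ = 1600 mm, d_NH₃ = 1600/(1 + 0.4588) = 1097 mm.
d_HBr = 1600 − 1097 = 503.2 mm.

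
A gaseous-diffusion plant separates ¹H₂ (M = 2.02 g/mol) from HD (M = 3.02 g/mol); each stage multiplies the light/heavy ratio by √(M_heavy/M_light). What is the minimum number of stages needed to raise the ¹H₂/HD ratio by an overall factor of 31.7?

Single-stage factor α = √(3.02/2.02), so ln α = ½ ln(1.49505) = 0.2011.
Need α^N ≥ 31.7 ⇒ N ≥ ln(31.7) / ln α = 3.456 / 0.2011 = 17.19.
Rounding up, N = 18 stages.

18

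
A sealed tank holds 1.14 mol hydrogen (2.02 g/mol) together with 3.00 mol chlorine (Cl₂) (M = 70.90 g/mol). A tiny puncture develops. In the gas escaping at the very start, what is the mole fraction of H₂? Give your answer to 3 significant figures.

0.692

Effusion rate of each component ∝ n_i/√M_i (partial pressure × 1/√M).
x_H₂(eff) = (n_H₂/√M_H₂) / (n_H₂/√M_H₂ + n_Cl₂/√M_Cl₂)
= (1.14/√2.02) / (1.14/√2.02 + 3.00/√70.90) = 0.8021/(0.8021 + 0.3563) = 0.692.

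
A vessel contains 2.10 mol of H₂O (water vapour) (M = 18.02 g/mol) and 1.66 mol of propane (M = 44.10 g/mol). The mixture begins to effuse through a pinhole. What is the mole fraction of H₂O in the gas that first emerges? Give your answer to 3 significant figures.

Effusion rate of each component ∝ n_i/√M_i (partial pressure × 1/√M).
x_H₂O(eff) = (n_H₂O/√M_H₂O) / (n_H₂O/√M_H₂O + n_C₃H₈/√M_C₃H₈)
= (2.10/√18.02) / (2.10/√18.02 + 1.66/√44.10) = 0.4947/(0.4947 + 0.2500) = 0.664.

0.664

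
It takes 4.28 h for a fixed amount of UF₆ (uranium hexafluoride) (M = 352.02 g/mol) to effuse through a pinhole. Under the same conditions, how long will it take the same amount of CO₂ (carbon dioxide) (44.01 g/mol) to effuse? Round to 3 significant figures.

1.51 h

Using Graham's law: t_CO₂/t_UF₆ = √(M_CO₂/M_UF₆) = √(44.01/352.02) = √0.1250 = 0.3536.
So the time for CO₂ is 4.28 × 0.3536 = 1.51 h.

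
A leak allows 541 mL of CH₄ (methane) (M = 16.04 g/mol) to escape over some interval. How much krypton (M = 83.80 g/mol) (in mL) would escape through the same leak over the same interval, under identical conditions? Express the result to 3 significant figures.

237 mL

Using Graham's law: rate_Kr/rate_CH₄ = √(M_CH₄/M_Kr) = √(16.04/83.80) = √0.1914 = 0.4375.
So the volume for Kr is 541 × 0.4375 = 237 mL.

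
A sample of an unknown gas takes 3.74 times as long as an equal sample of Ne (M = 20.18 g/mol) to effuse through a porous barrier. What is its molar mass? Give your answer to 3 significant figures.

From Graham's law, t_X/t_Ne = √(M_X/M_Ne).
3.74 = √(M_X/20.18)
M_X = 20.18 × 3.74² = 20.18 × 13.99 = 282 g/mol

282 g/mol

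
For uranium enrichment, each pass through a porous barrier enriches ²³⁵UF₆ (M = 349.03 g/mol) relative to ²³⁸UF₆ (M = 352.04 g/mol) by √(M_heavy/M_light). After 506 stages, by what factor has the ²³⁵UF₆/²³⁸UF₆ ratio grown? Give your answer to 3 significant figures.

The single-stage factor is √(M_heavy/M_light), so 506 stages give [√(352.04/349.03)]^506 = (352.04/349.03)^(506/2).
= 1.00862^253 = 8.78.

8.78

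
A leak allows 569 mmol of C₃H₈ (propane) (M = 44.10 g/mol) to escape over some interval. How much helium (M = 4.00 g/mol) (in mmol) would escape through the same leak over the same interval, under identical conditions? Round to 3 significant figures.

By Graham's law, rate_He/rate_C₃H₈ = √(M_C₃H₈/M_He) = √(44.10/4.00) = √11.03 = 3.320.
So the amount for He is 569 × 3.320 = 1890 mmol.

1890 mmol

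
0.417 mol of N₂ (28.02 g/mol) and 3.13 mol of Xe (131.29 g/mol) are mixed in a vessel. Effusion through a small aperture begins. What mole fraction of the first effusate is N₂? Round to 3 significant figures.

Each component's effusion rate ∝ (its partial pressure)·(1/√M) ∝ n_i/√M_i.
Mole fraction of N₂ in the effusate = (n_N₂/√M_N₂) / (n_N₂/√M_N₂ + n_Xe/√M_Xe)
= (0.417/√28.02) / (0.417/√28.02 + 3.13/√131.29) = 0.07878/(0.07878 + 0.2732) = 0.224.

0.224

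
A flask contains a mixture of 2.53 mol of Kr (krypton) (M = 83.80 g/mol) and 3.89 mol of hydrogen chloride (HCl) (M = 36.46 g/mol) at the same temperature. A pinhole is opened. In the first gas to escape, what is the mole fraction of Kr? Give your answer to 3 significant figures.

Each component's effusion rate ∝ (its partial pressure)·(1/√M) ∝ n_i/√M_i.
x_Kr(eff) = (n_Kr/√M_Kr) / (n_Kr/√M_Kr + n_HCl/√M_HCl)
= (2.53/√83.80) / (2.53/√83.80 + 3.89/√36.46) = 0.2764/(0.2764 + 0.6442) = 0.300.

0.300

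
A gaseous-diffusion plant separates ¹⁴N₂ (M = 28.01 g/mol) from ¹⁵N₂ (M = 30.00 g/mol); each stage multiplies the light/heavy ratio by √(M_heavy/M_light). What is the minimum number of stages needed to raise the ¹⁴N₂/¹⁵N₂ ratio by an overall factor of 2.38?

Per stage α = (30.00/28.01)^(1/2) = 1.07105^0.5, giving ln α = 0.03432.
Need α^N ≥ 2.38 ⇒ N ≥ ln(2.38) / ln α = 0.8671 / 0.03432 = 25.27.
Rounding up, N = 26 stages.

26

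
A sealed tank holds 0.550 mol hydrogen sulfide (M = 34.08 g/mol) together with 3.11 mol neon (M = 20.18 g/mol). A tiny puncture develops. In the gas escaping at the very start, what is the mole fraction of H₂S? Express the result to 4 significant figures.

Rate_i ∝ x_i/√M_i (Graham's law weighted by mole fraction), so the effusate composition follows n_i/√M_i.
So x_H₂S in the escaping gas = (n_H₂S/√M_H₂S) / Σ(n_i/√M_i)
= (0.550/√34.08) / (0.550/√34.08 + 3.11/√20.18) = 0.09421/(0.09421 + 0.6923) = 0.1198.

0.1198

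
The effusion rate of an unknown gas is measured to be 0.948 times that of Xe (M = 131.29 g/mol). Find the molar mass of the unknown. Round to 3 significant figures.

146 g/mol

By Graham's law, rate_X/rate_Xe = √(M_Xe/M_X).
0.948 = √(131.29/M_X)
M_X = 131.29 / 0.948² = 131.29 / 0.8987 = 146 g/mol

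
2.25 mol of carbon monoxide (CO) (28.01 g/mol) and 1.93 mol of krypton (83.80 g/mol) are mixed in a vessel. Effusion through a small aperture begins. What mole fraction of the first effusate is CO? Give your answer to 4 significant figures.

Each component's effusion rate ∝ (its partial pressure)·(1/√M) ∝ n_i/√M_i.
So x_CO in the escaping gas = (n_CO/√M_CO) / Σ(n_i/√M_i)
= (2.25/√28.01) / (2.25/√28.01 + 1.93/√83.80) = 0.4251/(0.4251 + 0.2108) = 0.6685.

0.6685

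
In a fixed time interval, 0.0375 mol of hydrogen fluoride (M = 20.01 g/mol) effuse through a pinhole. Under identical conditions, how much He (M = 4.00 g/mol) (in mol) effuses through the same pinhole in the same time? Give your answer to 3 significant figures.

Since effusion rate ∝ 1/√M, rate_He/rate_HF = √(M_HF/M_He) = √(20.01/4.00) = √5.003 = 2.237.
So the amount for He is 0.0375 × 2.237 = 0.0839 mol.

0.0839 mol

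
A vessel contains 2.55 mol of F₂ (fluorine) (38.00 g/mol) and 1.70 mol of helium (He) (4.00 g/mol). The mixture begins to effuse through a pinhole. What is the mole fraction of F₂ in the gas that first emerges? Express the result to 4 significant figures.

Rate_i ∝ x_i/√M_i (Graham's law weighted by mole fraction), so the effusate composition follows n_i/√M_i.
Mole fraction of F₂ in the effusate = (n_F₂/√M_F₂) / (n_F₂/√M_F₂ + n_He/√M_He)
= (2.55/√38.00) / (2.55/√38.00 + 1.70/√4.00) = 0.4137/(0.4137 + 0.8500) = 0.3274.

0.3274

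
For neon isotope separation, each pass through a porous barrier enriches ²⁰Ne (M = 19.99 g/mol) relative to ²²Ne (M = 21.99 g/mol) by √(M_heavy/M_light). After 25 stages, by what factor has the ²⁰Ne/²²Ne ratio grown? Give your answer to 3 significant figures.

3.29

The single-stage factor is √(M_heavy/M_light), so 25 stages give [√(21.99/19.99)]^25 = (21.99/19.99)^(25/2).
= 1.10005^(25/2) = 3.29.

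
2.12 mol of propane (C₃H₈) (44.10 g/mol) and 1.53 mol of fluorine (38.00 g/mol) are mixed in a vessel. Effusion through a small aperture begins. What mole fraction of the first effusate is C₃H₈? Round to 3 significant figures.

0.563

Effusion rate of each component ∝ n_i/√M_i (partial pressure × 1/√M).
x_C₃H₈(eff) = (n_C₃H₈/√M_C₃H₈) / (n_C₃H₈/√M_C₃H₈ + n_F₂/√M_F₂)
= (2.12/√44.10) / (2.12/√44.10 + 1.53/√38.00) = 0.3192/(0.3192 + 0.2482) = 0.563.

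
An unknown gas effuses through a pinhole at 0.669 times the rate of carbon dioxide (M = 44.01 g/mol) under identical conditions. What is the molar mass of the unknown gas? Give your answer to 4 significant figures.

By Graham's law, rate_X/rate_CO₂ = √(M_CO₂/M_X).
0.669 = √(44.01/M_X)
M_X = 44.01 / 0.669² = 44.01 / 0.4476 = 98.33 g/mol

98.33 g/mol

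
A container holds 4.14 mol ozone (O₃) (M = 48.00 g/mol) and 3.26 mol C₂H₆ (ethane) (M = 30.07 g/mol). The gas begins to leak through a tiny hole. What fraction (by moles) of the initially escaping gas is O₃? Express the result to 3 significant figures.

0.501

Effusion rate of each component ∝ n_i/√M_i (partial pressure × 1/√M).
Mole fraction of O₃ in the effusate = (n_O₃/√M_O₃) / (n_O₃/√M_O₃ + n_C₂H₆/√M_C₂H₆)
= (4.14/√48.00) / (4.14/√48.00 + 3.26/√30.07) = 0.5976/(0.5976 + 0.5945) = 0.501.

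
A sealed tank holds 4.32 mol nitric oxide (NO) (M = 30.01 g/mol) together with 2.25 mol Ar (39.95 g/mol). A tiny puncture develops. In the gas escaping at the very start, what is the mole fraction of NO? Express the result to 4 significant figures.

0.6890

Rate_i ∝ x_i/√M_i (Graham's law weighted by mole fraction), so the effusate composition follows n_i/√M_i.
x_NO(eff) = (n_NO/√M_NO) / (n_NO/√M_NO + n_Ar/√M_Ar)
= (4.32/√30.01) / (4.32/√30.01 + 2.25/√39.95) = 0.7886/(0.7886 + 0.3560) = 0.6890.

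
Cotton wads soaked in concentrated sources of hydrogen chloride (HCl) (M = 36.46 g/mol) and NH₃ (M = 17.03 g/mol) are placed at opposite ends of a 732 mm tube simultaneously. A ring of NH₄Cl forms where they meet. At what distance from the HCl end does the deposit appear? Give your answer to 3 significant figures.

Graham's law gives d_HCl/d_NH₃ = rate_HCl/rate_NH₃ = √(M_NH₃/M_HCl) = √(17.03/36.46) = 0.6834.
With d_HCl + d_NH₃ = 732 mm, d_NH₃ = 732/(1 + 0.6834) = 434.8 mm.
d_HCl = 732 − 434.8 = 297 mm.

297 mm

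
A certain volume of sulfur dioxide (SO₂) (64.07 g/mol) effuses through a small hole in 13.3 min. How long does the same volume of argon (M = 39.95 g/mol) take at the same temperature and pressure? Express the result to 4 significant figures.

10.50 min

By Graham's law, t_Ar/t_SO₂ = √(M_Ar/M_SO₂) = √(39.95/64.07) = √0.6235 = 0.7896.
So the time for Ar is 13.3 × 0.7896 = 10.50 min.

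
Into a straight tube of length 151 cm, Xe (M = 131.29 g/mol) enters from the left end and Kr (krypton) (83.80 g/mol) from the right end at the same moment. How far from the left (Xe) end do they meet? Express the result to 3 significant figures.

67.1 cm

In equal time, each gas travels a distance ∝ its rate ∝ 1/√M, so d_Xe/d_Kr = √(M_Kr/M_Xe) = √(83.80/131.29) = 0.7989.
With d_Xe + d_Kr = 151 cm, d_Kr = 151/(1 + 0.7989) = 83.94 cm.
d_Xe = 151 − 83.94 = 67.1 cm.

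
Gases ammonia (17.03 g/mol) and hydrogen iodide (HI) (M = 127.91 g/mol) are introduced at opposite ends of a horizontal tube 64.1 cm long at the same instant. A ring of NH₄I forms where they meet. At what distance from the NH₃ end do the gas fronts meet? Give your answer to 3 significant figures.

47.0 cm

In equal time, each gas travels a distance ∝ its rate ∝ 1/√M, so d_NH₃/d_HI = √(M_HI/M_NH₃) = √(127.91/17.03) = 2.741.
With d_NH₃ + d_HI = 64.1 cm, d_HI = 64.1/(1 + 2.741) = 17.14 cm.
d_NH₃ = 64.1 − 17.14 = 47.0 cm.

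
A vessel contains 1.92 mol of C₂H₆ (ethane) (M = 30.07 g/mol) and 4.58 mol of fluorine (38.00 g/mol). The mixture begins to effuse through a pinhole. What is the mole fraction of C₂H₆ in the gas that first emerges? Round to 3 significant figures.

0.320

Effusion rate of each component ∝ n_i/√M_i (partial pressure × 1/√M).
x_C₂H₆(eff) = (n_C₂H₆/√M_C₂H₆) / (n_C₂H₆/√M_C₂H₆ + n_F₂/√M_F₂)
= (1.92/√30.07) / (1.92/√30.07 + 4.58/√38.00) = 0.3501/(0.3501 + 0.7430) = 0.320.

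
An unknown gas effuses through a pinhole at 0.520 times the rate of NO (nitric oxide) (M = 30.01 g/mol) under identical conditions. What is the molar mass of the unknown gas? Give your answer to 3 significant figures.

111 g/mol

Using Graham's law: rate_X/rate_NO = √(M_NO/M_X).
0.520 = √(30.01/M_X)
M_X = 30.01 / 0.520² = 30.01 / 0.2704 = 111 g/mol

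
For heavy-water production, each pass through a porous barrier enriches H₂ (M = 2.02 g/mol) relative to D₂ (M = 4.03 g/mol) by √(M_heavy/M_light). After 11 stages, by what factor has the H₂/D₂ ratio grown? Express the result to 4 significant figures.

Each stage multiplies the ratio by α = √(4.03/2.02), so after 11 stages the overall factor is α^11 = (4.03/2.02)^(11/2).
= 1.99505^(11/2) = 44.64.

44.64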